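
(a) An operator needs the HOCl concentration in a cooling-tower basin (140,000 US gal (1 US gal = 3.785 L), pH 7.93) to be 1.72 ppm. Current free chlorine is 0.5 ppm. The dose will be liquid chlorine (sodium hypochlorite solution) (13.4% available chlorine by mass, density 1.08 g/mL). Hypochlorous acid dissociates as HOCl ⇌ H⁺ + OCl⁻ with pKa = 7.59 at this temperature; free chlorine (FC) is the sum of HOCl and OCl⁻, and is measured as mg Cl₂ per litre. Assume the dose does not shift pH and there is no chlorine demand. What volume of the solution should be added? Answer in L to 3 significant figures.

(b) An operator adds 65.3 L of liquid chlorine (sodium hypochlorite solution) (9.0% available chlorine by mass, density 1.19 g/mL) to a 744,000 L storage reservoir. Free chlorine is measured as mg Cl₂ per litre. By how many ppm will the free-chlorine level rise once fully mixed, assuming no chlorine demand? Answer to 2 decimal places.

(a) Volume: 140,000 US gal × 3.785 L/gal = 529,900 L.
(a) [OCl⁻]/[HOCl] = 10^(pH − pKa) = 10^(7.93 − 7.59) = 2.188; fraction as HOCl = 1/(1 + 2.188) = 0.3137.
(a) Free chlorine required for 1.72 ppm HOCl: 1.72 / 0.3137 = 5.483 ppm.
(a) FC to add: 5.483 − 0.5 = 4.983 mg/L as Cl₂.
(a) Cl₂ equivalent: 4.983 mg/L × 529,900 L = 2640 g.
(a) Product at 13.4% available Cl: 2640 / 0.134 = 19,700 g.
(a) Volume: 19,700 g ÷ 1.08 g/mL = 18,250 mL.

(b) Mass of solution: 65.3 L × 1000 mL/L × 1.19 g/mL = 77,710 g.
(b) Available chlorine delivered: 77,710 g × 0.09 = 6994 g as Cl₂.
(b) Concentration rise: 6994 g / 744,000 L = 9.4 mg/L = 9.40 ppm.

(a) 18.2 L; (b) 9.40 ppm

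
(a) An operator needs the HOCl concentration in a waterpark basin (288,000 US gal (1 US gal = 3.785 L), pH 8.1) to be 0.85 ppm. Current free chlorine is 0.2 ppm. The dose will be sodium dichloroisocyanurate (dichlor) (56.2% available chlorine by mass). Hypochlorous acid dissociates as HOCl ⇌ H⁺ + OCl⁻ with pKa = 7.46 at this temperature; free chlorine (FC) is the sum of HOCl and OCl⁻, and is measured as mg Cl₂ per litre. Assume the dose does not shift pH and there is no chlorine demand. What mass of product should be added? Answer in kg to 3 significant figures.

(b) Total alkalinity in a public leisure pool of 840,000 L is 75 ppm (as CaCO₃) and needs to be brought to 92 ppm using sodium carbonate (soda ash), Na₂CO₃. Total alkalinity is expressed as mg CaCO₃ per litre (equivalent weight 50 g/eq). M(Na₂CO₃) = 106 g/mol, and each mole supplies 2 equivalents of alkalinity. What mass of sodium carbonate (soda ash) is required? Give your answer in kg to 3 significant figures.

(a) Volume: 288,000 US gal × 3.785 L/gal = 1,090,080 L.
(a) [OCl⁻]/[HOCl] = 10^(pH − pKa) = 10^(8.1 − 7.46) = 4.365; fraction as HOCl = 1/(1 + 4.365) = 0.1864.
(a) Free chlorine required for 0.85 ppm HOCl: 0.85 / 0.1864 = 4.56 ppm.
(a) FC to add: 4.56 − 0.2 = 4.36 mg/L as Cl₂.
(a) Cl₂ equivalent: 4.36 mg/L × 1,090,080 L = 4753 g.
(a) Product at 56.2% available Cl: 4753 / 0.562 = 8458 g.

(b) Alkalinity to add: (92 − 75) = 17 mg/L as CaCO₃ × 840,000 L = 14,280 g as CaCO₃.
(b) Equivalents: 14,280 g ÷ 50 g/eq = 285.6 eq.
(b) Each mole of Na₂CO₃ supplies 2 eq, so 285.6 / 2 = 142.8 mol.
(b) Mass: 142.8 mol × 106 g/mol = 15,140 g.

(a) 8.46 kg; (b) 15.1 kg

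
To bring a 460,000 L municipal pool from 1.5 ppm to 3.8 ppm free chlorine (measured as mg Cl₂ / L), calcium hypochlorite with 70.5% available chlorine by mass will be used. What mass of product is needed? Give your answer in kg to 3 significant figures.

Chlorine deficit: 3.8 − 1.5 = 2.3 ppm = 2.3 mg/L as Cl₂.
Cl₂ equivalent needed: 2.3 mg/L × 460,000 L = 1,058,000 mg = 1058 g.
Product at 70.5% available chlorine: 1058 / 0.705 = 1501 g.

1.50 kg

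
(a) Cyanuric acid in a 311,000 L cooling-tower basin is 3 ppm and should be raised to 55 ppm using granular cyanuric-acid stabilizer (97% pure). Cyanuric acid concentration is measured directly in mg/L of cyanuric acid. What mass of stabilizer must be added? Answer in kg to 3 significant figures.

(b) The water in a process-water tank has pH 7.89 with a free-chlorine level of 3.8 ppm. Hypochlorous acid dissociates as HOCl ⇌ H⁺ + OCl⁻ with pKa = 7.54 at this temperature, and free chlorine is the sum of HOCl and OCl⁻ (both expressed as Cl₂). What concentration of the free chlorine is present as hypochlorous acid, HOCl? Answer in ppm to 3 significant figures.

(a) 16.7 kg; (b) 1.17 ppm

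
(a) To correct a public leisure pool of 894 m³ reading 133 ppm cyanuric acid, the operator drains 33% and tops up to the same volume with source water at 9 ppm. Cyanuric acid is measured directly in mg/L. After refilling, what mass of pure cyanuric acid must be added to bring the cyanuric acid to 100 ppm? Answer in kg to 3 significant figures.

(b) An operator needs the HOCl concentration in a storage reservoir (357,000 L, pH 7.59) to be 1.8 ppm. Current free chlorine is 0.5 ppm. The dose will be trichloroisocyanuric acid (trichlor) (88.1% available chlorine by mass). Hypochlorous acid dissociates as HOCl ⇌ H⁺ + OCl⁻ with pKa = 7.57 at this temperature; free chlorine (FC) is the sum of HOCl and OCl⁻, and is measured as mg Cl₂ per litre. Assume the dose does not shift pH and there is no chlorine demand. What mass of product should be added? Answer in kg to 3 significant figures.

(a) 7.08 kg; (b) 1.29 kg

(a) Volume: 894 m³ = 894,000 L.
(a) After draining 33% and refilling: 133 × 0.67 + 9 × 0.33 = 92.08 ppm.
(a) Deficit to target: 100 − 92.08 = 7.92 mg/L.
(a) Mass: 7.92 mg/L × 894,000 L = 7080 g cyanuric acid.

(b) [OCl⁻]/[HOCl] = 10^(pH − pKa) = 10^(7.59 − 7.57) = 1.047; fraction as HOCl = 1/(1 + 1.047) = 0.4885.
(b) Free chlorine required for 1.8 ppm HOCl: 1.8 / 0.4885 = 3.685 ppm.
(b) FC to add: 3.685 − 0.5 = 3.185 mg/L as Cl₂.
(b) Cl₂ equivalent: 3.185 mg/L × 357,000 L = 1137 g.
(b) Product at 88.1% available Cl: 1137 / 0.881 = 1291 g.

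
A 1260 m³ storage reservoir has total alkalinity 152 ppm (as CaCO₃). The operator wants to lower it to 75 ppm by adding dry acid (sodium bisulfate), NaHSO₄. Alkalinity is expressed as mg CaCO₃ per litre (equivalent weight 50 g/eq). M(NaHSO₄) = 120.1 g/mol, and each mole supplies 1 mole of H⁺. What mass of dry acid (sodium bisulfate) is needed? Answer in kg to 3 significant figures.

Volume: 1260 m³ = 1,260,000 L.
Alkalinity to neutralize: (152 − 75) = 77 mg/L as CaCO₃ × 1,260,000 L = 97,020 g as CaCO₃.
Equivalents of H⁺ required: 97,020 ÷ 50 g/eq = 1940 eq = 1940 mol NaHSO₄.
Mass of NaHSO₄: 1940 × 120.1 = 233,000 g.

233 kg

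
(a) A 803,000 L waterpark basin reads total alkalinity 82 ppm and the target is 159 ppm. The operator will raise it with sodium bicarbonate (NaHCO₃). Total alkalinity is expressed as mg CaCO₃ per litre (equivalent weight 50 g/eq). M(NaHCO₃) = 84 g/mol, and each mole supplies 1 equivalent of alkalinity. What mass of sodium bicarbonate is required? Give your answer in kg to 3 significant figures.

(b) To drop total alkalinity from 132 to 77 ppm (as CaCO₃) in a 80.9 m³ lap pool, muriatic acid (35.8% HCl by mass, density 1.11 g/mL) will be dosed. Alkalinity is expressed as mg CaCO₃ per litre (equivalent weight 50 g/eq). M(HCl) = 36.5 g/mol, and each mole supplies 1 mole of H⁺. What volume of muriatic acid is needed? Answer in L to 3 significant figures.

(a) 104 kg; (b) 8.17 L

(a) Alkalinity to add: (159 − 82) = 77 mg/L as CaCO₃ × 803,000 L = 61,830 g as CaCO₃.
(a) Equivalents: 61,830 g ÷ 50 g/eq = 1237 eq.
(a) NaHCO₃ supplies 1 eq per mole → 1237 mol.
(a) Mass: 1237 mol × 84 g/mol = 103,900 g.

(b) Volume: 80.9 m³ = 80,900 L.
(b) Alkalinity to neutralize: (132 − 77) = 55 mg/L as CaCO₃ × 80,900 L = 4450 g as CaCO₃.
(b) Equivalents of H⁺ required: 4450 ÷ 50 g/eq = 88.99 eq = 88.99 mol HCl.
(b) Mass of HCl: 88.99 × 36.5 = 3248 g.
(b) Mass of 35.8% solution: 3248 / 0.358 = 9073 g.
(b) Volume: 9073 g ÷ 1.11 g/mL = 8174 mL.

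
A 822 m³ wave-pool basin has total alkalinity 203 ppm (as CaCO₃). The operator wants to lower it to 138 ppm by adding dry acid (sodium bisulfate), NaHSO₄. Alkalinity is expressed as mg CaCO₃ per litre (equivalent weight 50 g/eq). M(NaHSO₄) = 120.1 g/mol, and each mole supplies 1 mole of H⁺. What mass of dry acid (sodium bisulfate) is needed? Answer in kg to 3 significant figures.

128 kg

Volume: 822 m³ = 822,000 L.
Alkalinity to neutralize: (203 − 138) = 65 mg/L as CaCO₃ × 822,000 L = 53,430 g as CaCO₃.
Equivalents of H⁺ required: 53,430 ÷ 50 g/eq = 1069 eq = 1069 mol NaHSO₄.
Mass of NaHSO₄: 1069 × 120.1 = 128,300 g.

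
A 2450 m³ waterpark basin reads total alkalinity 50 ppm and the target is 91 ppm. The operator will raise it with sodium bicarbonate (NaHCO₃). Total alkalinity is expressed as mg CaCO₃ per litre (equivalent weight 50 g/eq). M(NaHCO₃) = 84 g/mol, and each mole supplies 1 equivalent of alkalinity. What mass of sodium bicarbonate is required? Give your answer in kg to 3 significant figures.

169 kg

Volume: 2450 m³ = 2,450,000 L.
Alkalinity to add: (91 − 50) = 41 mg/L as CaCO₃ × 2,450,000 L = 100,400 g as CaCO₃.
Equivalents: 100,400 g ÷ 50 g/eq = 2009 eq.
NaHCO₃ supplies 1 eq per mole → 2009 mol.
Mass: 2009 mol × 84 g/mol = 168,800 g.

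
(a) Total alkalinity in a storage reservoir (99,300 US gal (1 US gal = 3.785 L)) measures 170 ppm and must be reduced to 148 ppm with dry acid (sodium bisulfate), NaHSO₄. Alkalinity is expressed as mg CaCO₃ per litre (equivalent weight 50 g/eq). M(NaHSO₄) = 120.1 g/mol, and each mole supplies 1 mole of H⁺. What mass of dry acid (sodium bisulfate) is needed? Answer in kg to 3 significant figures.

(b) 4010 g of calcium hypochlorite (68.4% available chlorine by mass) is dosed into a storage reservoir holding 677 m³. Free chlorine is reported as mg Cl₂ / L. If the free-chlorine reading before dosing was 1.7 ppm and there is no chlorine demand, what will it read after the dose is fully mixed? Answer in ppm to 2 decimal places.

(a) Volume: 99,300 US gal × 3.785 L/gal = 375,850 L.
(a) Alkalinity to neutralize: (170 − 148) = 22 mg/L as CaCO₃ × 375,850 L = 8269 g as CaCO₃.
(a) Equivalents of H⁺ required: 8269 ÷ 50 g/eq = 165.4 eq = 165.4 mol NaHSO₄.
(a) Mass of NaHSO₄: 165.4 × 120.1 = 19,860 g.

(b) Volume: 677 m³ = 677,000 L.
(b) Available chlorine delivered: 4010 g × 0.684 = 2743 g as Cl₂.
(b) Concentration rise: 2743 g / 677,000 L = 4.051 mg/L = 4.05 ppm.
(b) Final FC: 1.7 + 4.05 = 5.75 ppm.

(a) 19.9 kg; (b) 5.75 ppm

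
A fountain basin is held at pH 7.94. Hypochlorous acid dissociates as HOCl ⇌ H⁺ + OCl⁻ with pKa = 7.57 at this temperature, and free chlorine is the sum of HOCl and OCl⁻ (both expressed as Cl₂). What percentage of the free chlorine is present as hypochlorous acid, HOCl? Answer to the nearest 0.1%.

[OCl⁻]/[HOCl] = 10^(pH − pKa) = 10^(7.94 − 7.57) = 10^0.37 = 2.344.
Fraction as HOCl = 1 / (1 + 2.344) = 0.299.

29.9%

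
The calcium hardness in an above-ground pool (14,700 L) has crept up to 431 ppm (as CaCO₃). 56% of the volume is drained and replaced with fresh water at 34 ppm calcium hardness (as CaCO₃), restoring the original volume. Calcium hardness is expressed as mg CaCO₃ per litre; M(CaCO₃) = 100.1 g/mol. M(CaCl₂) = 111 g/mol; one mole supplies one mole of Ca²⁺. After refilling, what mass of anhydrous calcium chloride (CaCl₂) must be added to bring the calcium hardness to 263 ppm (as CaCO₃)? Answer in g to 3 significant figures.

After draining 56% and refilling: 431 × 0.44 + 34 × 0.56 = 208.68 ppm.
Deficit to target: 263 − 208.68 = 54.32 mg/L.
As CaCO₃: 54.32 mg/L × 14,700 L = 798.5 g; ÷ 100.1 = 7.977 mol Ca²⁺.
Mass: 7.977 × 111 = 885.5 g.

885 g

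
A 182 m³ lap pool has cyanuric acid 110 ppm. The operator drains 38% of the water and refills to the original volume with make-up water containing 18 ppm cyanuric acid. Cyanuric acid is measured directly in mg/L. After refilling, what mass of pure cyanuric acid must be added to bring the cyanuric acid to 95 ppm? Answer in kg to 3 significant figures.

Volume: 182 m³ = 182,000 L.
After draining 38% and refilling: 110 × 0.62 + 18 × 0.38 = 75.04 ppm.
Deficit to target: 95 − 75.04 = 19.96 mg/L.
Mass: 19.96 mg/L × 182,000 L = 3633 g cyanuric acid.

3.63 kg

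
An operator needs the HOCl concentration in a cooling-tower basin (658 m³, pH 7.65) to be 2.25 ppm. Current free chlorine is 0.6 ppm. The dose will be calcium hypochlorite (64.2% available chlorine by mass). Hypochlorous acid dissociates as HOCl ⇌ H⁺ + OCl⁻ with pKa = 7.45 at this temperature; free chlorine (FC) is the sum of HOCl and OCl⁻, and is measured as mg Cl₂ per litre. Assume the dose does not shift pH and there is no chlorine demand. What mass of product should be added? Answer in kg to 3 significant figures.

5.35 kg

Volume: 658 m³ = 658,000 L.
[OCl⁻]/[HOCl] = 10^(pH − pKa) = 10^(7.65 − 7.45) = 1.585; fraction as HOCl = 1/(1 + 1.585) = 0.3869.
Free chlorine required for 2.25 ppm HOCl: 2.25 / 0.3869 = 5.816 ppm.
FC to add: 5.816 − 0.6 = 5.216 mg/L as Cl₂.
Cl₂ equivalent: 5.216 mg/L × 658,000 L = 3432 g.
Product at 64.2% available Cl: 3432 / 0.642 = 5346 g.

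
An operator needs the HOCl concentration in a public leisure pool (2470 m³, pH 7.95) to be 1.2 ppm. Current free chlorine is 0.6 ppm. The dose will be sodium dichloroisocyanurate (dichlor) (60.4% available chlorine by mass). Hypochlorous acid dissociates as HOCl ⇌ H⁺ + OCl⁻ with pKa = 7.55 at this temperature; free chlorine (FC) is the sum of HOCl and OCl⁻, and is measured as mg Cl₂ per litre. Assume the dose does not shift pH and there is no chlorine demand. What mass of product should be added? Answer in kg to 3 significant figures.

Volume: 2470 m³ = 2,470,000 L.
[OCl⁻]/[HOCl] = 10^(pH − pKa) = 10^(7.95 − 7.55) = 2.512; fraction as HOCl = 1/(1 + 2.512) = 0.2847.
Free chlorine required for 1.2 ppm HOCl: 1.2 / 0.2847 = 4.214 ppm.
FC to add: 4.214 − 0.6 = 3.614 mg/L as Cl₂.
Cl₂ equivalent: 3.614 mg/L × 2,470,000 L = 8927 g.
Product at 60.4% available Cl: 8927 / 0.604 = 14,780 g.

14.8 kg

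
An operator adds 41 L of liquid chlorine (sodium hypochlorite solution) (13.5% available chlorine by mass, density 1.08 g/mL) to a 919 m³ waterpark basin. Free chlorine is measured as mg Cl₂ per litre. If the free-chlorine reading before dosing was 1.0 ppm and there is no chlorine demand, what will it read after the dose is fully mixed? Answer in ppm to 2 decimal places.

Volume: 919 m³ = 919,000 L.
Mass of solution: 41 L × 1000 mL/L × 1.08 g/mL = 44,280 g.
Available chlorine delivered: 44,280 g × 0.135 = 5978 g as Cl₂.
Concentration rise: 5978 g / 919,000 L = 6.505 mg/L = 6.50 ppm.
Final FC: 1.0 + 6.50 = 7.50 ppm.

7.50 ppm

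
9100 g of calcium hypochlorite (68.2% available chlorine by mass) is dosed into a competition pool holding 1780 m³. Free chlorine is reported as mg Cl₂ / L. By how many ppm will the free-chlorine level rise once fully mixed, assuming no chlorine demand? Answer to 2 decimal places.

Volume: 1780 m³ = 1,780,000 L.
Available chlorine delivered: 9100 g × 0.682 = 6206 g as Cl₂.
Concentration rise: 6206 g / 1,780,000 L = 3.487 mg/L = 3.49 ppm.

3.49 ppm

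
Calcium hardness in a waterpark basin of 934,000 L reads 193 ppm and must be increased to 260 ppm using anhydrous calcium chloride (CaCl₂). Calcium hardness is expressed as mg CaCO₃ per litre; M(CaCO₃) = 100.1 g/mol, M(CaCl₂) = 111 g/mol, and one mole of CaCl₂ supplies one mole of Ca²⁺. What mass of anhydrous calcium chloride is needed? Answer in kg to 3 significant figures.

69.4 kg

Hardness to add: (260 − 193) = 67 mg/L as CaCO₃ × 934,000 L = 62,580 g as CaCO₃.
Moles of Ca²⁺ (1 mol Ca²⁺ ≡ 1 mol CaCO₃): 62,580 / 100.1 g/mol = 625.2 mol.
Mass of CaCl₂: 625.2 × 111 = 69,390 g.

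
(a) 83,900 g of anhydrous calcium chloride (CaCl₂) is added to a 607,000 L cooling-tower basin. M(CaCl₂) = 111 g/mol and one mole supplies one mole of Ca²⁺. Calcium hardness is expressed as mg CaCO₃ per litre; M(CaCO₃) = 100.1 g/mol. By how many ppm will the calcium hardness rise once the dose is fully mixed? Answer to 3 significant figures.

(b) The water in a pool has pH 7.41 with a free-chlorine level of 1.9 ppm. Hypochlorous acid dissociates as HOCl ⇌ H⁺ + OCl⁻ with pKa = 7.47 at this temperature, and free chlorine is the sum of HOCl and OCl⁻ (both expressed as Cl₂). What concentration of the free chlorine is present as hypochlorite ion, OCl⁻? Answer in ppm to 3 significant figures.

(a) 125 ppm; (b) 0.884 ppm

(a) Moles of Ca²⁺: 83,900 g ÷ 111 g/mol = 755.9 mol.
(a) As CaCO₃: 755.9 mol × 100.1 g/mol = 75,660 g.
(a) Rise: 75,660 g / 607,000 L × 1000 = 124.6 mg/L.

(b) [OCl⁻]/[HOCl] = 10^(pH − pKa) = 10^(7.41 − 7.47) = 10^-0.06 = 0.871.
(b) Fraction as HOCl = 1 / (1 + 0.871) = 0.5345.
(b) OCl⁻ = (1 − 0.5345) × 1.9 ppm = 0.8845 ppm.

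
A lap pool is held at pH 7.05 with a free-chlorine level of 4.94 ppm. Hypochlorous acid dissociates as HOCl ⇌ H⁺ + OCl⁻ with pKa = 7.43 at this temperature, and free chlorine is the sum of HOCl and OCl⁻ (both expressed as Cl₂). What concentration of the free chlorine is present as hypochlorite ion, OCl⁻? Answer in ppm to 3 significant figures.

1.45 ppm

[OCl⁻]/[HOCl] = 10^(pH − pKa) = 10^(7.05 − 7.43) = 10^-0.38 = 0.4169.
Fraction as HOCl = 1 / (1 + 0.4169) = 0.7058.
OCl⁻ = (1 − 0.7058) × 4.94 ppm = 1.453 ppm.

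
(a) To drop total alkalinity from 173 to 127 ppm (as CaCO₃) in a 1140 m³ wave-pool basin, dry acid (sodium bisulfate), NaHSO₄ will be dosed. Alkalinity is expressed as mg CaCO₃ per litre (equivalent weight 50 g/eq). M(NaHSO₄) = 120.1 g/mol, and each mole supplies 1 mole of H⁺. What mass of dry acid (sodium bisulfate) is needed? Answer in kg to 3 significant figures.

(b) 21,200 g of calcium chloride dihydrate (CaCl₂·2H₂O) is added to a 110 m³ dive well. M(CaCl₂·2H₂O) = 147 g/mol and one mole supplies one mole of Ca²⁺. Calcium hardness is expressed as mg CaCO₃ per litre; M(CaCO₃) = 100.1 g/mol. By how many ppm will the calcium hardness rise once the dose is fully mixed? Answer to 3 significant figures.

(a) Volume: 1140 m³ = 1,140,000 L.
(a) Alkalinity to neutralize: (173 − 127) = 46 mg/L as CaCO₃ × 1,140,000 L = 52,440 g as CaCO₃.
(a) Equivalents of H⁺ required: 52,440 ÷ 50 g/eq = 1049 eq = 1049 mol NaHSO₄.
(a) Mass of NaHSO₄: 1049 × 120.1 = 126,000 g.

(b) Volume: 110 m³ = 110,000 L.
(b) Moles of Ca²⁺: 21,200 g ÷ 147 g/mol = 144.2 mol.
(b) As CaCO₃: 144.2 mol × 100.1 g/mol = 14,440 g.
(b) Rise: 14,440 g / 110,000 L × 1000 = 131.2 mg/L.

(a) 126 kg; (b) 131 ppm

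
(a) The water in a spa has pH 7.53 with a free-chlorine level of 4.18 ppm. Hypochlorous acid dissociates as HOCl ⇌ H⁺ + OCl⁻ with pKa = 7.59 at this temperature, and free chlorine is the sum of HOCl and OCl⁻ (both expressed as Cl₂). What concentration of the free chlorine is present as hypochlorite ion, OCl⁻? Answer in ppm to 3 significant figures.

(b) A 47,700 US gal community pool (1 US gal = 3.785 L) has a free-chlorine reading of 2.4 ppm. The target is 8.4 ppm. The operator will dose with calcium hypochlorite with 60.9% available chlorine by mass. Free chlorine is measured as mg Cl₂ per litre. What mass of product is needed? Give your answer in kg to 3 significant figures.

(a) [OCl⁻]/[HOCl] = 10^(pH − pKa) = 10^(7.53 − 7.59) = 10^-0.06 = 0.871.
(a) Fraction as HOCl = 1 / (1 + 0.871) = 0.5345.
(a) OCl⁻ = (1 − 0.5345) × 4.18 ppm = 1.946 ppm.

(b) Volume: 47,700 US gal × 3.785 L/gal = 180,544 L.
(b) Chlorine deficit: 8.4 − 2.4 = 6 ppm = 6 mg/L as Cl₂.
(b) Cl₂ equivalent needed: 6 mg/L × 180,544 L = 1,083,000 mg = 1083 g.
(b) Product at 60.9% available chlorine: 1083 / 0.609 = 1779 g.

(a) 1.95 ppm; (b) 1.78 kg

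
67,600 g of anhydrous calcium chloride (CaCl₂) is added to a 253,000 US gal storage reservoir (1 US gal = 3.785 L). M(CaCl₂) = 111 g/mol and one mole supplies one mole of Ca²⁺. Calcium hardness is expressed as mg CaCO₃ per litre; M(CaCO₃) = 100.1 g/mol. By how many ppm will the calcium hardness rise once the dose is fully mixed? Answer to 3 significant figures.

Volume: 253,000 US gal × 3.785 L/gal = 957,605 L.
Moles of Ca²⁺: 67,600 g ÷ 111 g/mol = 609 mol.
As CaCO₃: 609 mol × 100.1 g/mol = 60,960 g.
Rise: 60,960 g / 957,605 L × 1000 = 63.66 mg/L.

63.7 ppm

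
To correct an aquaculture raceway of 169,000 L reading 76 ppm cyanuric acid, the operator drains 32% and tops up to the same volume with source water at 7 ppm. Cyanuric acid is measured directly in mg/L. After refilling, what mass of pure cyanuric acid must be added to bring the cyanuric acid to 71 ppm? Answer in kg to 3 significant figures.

After draining 32% and refilling: 76 × 0.68 + 7 × 0.32 = 53.92 ppm.
Deficit to target: 71 − 53.92 = 17.08 mg/L.
Mass: 17.08 mg/L × 169,000 L = 2887 g cyanuric acid.

2.89 kg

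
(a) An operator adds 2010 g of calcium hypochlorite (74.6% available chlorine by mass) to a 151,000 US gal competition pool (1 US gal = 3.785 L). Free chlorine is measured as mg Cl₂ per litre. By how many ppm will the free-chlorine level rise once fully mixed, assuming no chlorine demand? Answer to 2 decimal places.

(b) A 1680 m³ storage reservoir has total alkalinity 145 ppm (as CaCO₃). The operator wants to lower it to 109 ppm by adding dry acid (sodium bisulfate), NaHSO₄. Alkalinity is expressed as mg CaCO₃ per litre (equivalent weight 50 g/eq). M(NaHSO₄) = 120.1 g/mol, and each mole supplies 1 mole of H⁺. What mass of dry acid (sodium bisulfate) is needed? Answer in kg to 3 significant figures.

(a) 2.62 ppm; (b) 145 kg

(a) Volume: 151,000 US gal × 3.785 L/gal = 571,535 L.
(a) Available chlorine delivered: 2010 g × 0.746 = 1499 g as Cl₂.
(a) Concentration rise: 1499 g / 571,535 L = 2.624 mg/L = 2.62 ppm.

(b) Volume: 1680 m³ = 1,680,000 L.
(b) Alkalinity to neutralize: (145 − 109) = 36 mg/L as CaCO₃ × 1,680,000 L = 60,480 g as CaCO₃.
(b) Equivalents of H⁺ required: 60,480 ÷ 50 g/eq = 1210 eq = 1210 mol NaHSO₄.
(b) Mass of NaHSO₄: 1210 × 120.1 = 145,300 g.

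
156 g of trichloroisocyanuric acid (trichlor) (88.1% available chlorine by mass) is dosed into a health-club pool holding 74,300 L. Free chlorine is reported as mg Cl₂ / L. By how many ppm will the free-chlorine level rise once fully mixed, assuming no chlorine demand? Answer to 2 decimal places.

1.85 ppm

Available chlorine delivered: 156 g × 0.881 = 137.4 g as Cl₂.
Concentration rise: 137.4 g / 74,300 L = 1.85 mg/L = 1.85 ppm.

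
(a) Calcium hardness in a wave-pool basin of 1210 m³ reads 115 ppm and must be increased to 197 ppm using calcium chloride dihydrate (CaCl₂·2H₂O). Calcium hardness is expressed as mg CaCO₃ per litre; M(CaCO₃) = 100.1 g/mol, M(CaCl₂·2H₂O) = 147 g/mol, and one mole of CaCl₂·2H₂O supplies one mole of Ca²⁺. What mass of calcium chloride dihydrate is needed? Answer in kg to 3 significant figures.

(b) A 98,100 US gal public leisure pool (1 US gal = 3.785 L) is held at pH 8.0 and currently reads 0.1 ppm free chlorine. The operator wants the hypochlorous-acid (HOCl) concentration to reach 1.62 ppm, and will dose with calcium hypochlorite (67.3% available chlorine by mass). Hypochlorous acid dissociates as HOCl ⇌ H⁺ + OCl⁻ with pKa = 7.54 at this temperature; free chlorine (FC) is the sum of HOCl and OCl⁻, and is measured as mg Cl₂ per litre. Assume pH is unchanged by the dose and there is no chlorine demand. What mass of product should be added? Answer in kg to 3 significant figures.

(a) 146 kg; (b) 3.42 kg

(a) Volume: 1210 m³ = 1,210,000 L.
(a) Hardness to add: (197 − 115) = 82 mg/L as CaCO₃ × 1,210,000 L = 99,220 g as CaCO₃.
(a) Moles of Ca²⁺ (1 mol Ca²⁺ ≡ 1 mol CaCO₃): 99,220 / 100.1 g/mol = 991.2 mol.
(a) Mass of CaCl₂·2H₂O: 991.2 × 147 = 145,700 g.

(b) Volume: 98,100 US gal × 3.785 L/gal = 371,308 L.
(b) [OCl⁻]/[HOCl] = 10^(pH − pKa) = 10^(8.0 − 7.54) = 2.884; fraction as HOCl = 1/(1 + 2.884) = 0.2575.
(b) Free chlorine required for 1.62 ppm HOCl: 1.62 / 0.2575 = 6.292 ppm.
(b) FC to add: 6.292 − 0.1 = 6.192 mg/L as Cl₂.
(b) Cl₂ equivalent: 6.192 mg/L × 371,308 L = 2299 g.
(b) Product at 67.3% available Cl: 2299 / 0.673 = 3416 g.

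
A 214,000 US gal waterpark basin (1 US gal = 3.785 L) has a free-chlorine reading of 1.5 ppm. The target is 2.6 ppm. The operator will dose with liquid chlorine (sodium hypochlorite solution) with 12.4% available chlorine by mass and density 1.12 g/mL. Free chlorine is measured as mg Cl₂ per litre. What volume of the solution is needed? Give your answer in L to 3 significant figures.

Volume: 214,000 US gal × 3.785 L/gal = 809,990 L.
Chlorine deficit: 2.6 − 1.5 = 1.1 ppm = 1.1 mg/L as Cl₂.
Cl₂ equivalent needed: 1.1 mg/L × 809,990 L = 891,000 mg = 891 g.
Product at 12.4% available chlorine: 891 / 0.124 = 7185 g.
Volume at density 1.12 g/mL: 7185 g ÷ 1.12 g/mL = 6416 mL.

6.42 L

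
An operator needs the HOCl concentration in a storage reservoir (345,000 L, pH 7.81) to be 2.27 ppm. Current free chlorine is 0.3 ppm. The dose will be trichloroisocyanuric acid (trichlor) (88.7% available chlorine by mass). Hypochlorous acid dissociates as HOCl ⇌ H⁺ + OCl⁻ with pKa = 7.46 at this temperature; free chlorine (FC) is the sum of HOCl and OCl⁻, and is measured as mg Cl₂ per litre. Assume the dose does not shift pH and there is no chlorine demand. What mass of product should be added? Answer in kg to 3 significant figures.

2.74 kg

[OCl⁻]/[HOCl] = 10^(pH − pKa) = 10^(7.81 − 7.46) = 2.239; fraction as HOCl = 1/(1 + 2.239) = 0.3088.
Free chlorine required for 2.27 ppm HOCl: 2.27 / 0.3088 = 7.352 ppm.
FC to add: 7.352 − 0.3 = 7.052 mg/L as Cl₂.
Cl₂ equivalent: 7.052 mg/L × 345,000 L = 2433 g.
Product at 88.7% available Cl: 2433 / 0.887 = 2743 g.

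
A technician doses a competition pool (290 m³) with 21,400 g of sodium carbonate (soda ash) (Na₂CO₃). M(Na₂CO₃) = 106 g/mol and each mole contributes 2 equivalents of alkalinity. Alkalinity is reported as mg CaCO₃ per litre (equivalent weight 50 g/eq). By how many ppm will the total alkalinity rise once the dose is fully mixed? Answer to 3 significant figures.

Volume: 290 m³ = 290,000 L.
Moles of Na₂CO₃: 21,400 g ÷ 106 g/mol = 201.9 mol → 403.8 eq of alkalinity.
As CaCO₃: 403.8 eq × 50 g/eq = 20,190 g.
Rise: 20,190 g / 290,000 L × 1000 = 69.62 mg/L.

69.6 ppm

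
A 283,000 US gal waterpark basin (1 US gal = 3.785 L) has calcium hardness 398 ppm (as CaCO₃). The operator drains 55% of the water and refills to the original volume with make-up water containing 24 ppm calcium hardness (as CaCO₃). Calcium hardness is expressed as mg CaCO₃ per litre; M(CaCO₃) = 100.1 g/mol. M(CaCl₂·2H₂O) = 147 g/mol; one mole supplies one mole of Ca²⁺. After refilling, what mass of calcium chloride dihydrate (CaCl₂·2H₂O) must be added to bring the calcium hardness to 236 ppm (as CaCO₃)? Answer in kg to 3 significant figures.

68.7 kg

Volume: 283,000 US gal × 3.785 L/gal = 1,071,155 L.
After draining 55% and refilling: 398 × 0.45 + 24 × 0.55 = 192.3 ppm.
Deficit to target: 236 − 192.3 = 43.7 mg/L.
As CaCO₃: 43.7 mg/L × 1,071,155 L = 46,810 g; ÷ 100.1 = 467.6 mol Ca²⁺.
Mass: 467.6 × 147 = 68,740 g.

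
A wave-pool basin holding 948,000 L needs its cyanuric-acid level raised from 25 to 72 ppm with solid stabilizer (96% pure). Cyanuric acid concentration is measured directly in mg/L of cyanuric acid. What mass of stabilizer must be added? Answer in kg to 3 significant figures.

46.4 kg

CYA to add: (72 − 25) = 47 mg/L × 948,000 L = 44,560 g cyanuric acid.
At 96% purity: 44,560 / 0.96 = 46,410 g product.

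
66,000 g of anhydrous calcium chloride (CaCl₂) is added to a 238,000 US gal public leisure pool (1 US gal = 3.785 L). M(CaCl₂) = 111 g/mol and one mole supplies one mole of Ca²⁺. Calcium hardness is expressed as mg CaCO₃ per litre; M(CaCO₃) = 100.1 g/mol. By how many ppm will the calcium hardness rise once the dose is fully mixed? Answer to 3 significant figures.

66.1 ppm

Volume: 238,000 US gal × 3.785 L/gal = 900,830 L.
Moles of Ca²⁺: 66,000 g ÷ 111 g/mol = 594.6 mol.
As CaCO₃: 594.6 mol × 100.1 g/mol = 59,520 g.
Rise: 59,520 g / 900,830 L × 1000 = 66.07 mg/L.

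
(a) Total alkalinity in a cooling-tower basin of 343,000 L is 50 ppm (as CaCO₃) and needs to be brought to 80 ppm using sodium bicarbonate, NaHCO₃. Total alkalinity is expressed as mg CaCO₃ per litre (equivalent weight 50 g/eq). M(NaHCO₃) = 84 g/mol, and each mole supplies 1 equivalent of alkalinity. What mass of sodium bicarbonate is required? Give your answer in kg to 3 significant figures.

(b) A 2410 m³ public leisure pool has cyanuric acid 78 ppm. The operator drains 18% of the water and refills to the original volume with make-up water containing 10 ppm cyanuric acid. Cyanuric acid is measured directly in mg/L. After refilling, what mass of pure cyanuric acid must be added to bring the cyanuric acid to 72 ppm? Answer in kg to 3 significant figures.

(a) 17.3 kg; (b) 15.0 kg

(a) Alkalinity to add: (80 − 50) = 30 mg/L as CaCO₃ × 343,000 L = 10,290 g as CaCO₃.
(a) Equivalents: 10,290 g ÷ 50 g/eq = 205.8 eq.
(a) NaHCO₃ supplies 1 eq per mole → 205.8 mol.
(a) Mass: 205.8 mol × 84 g/mol = 17,290 g.

(b) Volume: 2410 m³ = 2,410,000 L.
(b) After draining 18% and refilling: 78 × 0.82 + 10 × 0.18 = 65.76 ppm.
(b) Deficit to target: 72 − 65.76 = 6.24 mg/L.
(b) Mass: 6.24 mg/L × 2,410,000 L = 15,040 g cyanuric acid.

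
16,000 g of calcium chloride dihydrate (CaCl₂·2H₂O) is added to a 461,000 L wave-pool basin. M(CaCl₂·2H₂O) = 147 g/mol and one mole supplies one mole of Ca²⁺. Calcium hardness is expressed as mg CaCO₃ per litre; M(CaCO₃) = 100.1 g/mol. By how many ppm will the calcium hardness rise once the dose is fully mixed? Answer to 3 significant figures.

23.6 ppm

Moles of Ca²⁺: 16,000 g ÷ 147 g/mol = 108.8 mol.
As CaCO₃: 108.8 mol × 100.1 g/mol = 10,900 g.
Rise: 10,900 g / 461,000 L × 1000 = 23.63 mg/L.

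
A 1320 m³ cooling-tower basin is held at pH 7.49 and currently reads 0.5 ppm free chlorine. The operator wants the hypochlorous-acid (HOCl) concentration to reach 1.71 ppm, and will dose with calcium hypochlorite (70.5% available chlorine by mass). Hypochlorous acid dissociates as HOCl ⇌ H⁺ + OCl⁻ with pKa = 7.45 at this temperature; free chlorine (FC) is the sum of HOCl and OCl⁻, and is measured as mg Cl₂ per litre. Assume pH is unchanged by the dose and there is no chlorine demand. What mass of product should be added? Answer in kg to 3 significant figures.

5.78 kg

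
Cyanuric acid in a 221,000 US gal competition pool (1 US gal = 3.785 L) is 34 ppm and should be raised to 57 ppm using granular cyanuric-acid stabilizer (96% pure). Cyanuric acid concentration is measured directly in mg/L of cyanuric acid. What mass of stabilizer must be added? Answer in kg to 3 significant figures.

Volume: 221,000 US gal × 3.785 L/gal = 836,485 L.
CYA to add: (57 − 34) = 23 mg/L × 836,485 L = 19,240 g cyanuric acid.
At 96% purity: 19,240 / 0.96 = 20,040 g product.

20.0 kg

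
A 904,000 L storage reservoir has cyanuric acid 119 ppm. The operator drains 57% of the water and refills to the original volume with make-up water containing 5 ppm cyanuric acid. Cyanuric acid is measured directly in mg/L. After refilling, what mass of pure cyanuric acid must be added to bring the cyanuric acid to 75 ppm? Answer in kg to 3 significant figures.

19.0 kg

After draining 57% and refilling: 119 × 0.43 + 5 × 0.57 = 54.02 ppm.
Deficit to target: 75 − 54.02 = 20.98 mg/L.
Mass: 20.98 mg/L × 904,000 L = 18,970 g cyanuric acid.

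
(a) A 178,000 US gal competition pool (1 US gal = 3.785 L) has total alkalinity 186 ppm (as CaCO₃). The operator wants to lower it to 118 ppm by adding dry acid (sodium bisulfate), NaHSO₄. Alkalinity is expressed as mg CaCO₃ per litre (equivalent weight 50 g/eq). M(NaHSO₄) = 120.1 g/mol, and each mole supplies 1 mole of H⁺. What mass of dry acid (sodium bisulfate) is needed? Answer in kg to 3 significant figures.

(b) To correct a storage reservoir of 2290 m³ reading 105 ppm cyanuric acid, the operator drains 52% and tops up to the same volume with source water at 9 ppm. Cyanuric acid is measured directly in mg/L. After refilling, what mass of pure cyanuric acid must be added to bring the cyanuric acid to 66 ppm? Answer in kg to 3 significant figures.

(a) Volume: 178,000 US gal × 3.785 L/gal = 673,730 L.
(a) Alkalinity to neutralize: (186 − 118) = 68 mg/L as CaCO₃ × 673,730 L = 45,810 g as CaCO₃.
(a) Equivalents of H⁺ required: 45,810 ÷ 50 g/eq = 916.3 eq = 916.3 mol NaHSO₄.
(a) Mass of NaHSO₄: 916.3 × 120.1 = 110,000 g.

(b) Volume: 2290 m³ = 2,290,000 L.
(b) After draining 52% and refilling: 105 × 0.48 + 9 × 0.52 = 55.08 ppm.
(b) Deficit to target: 66 − 55.08 = 10.92 mg/L.
(b) Mass: 10.92 mg/L × 2,290,000 L = 25,010 g cyanuric acid.

(a) 110 kg; (b) 25.0 kg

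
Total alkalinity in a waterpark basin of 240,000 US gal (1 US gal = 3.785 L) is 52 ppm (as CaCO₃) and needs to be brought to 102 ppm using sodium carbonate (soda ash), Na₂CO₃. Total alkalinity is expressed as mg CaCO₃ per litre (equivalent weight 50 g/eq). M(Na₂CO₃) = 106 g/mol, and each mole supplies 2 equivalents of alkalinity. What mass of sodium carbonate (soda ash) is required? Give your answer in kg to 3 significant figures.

Volume: 240,000 US gal × 3.785 L/gal = 908,400 L.
Alkalinity to add: (102 − 52) = 50 mg/L as CaCO₃ × 908,400 L = 45,420 g as CaCO₃.
Equivalents: 45,420 g ÷ 50 g/eq = 908.4 eq.
Each mole of Na₂CO₃ supplies 2 eq, so 908.4 / 2 = 454.2 mol.
Mass: 454.2 mol × 106 g/mol = 48,150 g.

48.1 kg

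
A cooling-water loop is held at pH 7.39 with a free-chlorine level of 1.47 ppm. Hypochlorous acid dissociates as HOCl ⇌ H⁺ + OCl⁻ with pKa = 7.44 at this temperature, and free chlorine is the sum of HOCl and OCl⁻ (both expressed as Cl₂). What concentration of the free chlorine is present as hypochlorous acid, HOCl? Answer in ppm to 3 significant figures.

[OCl⁻]/[HOCl] = 10^(pH − pKa) = 10^(7.39 − 7.44) = 10^-0.05 = 0.8913.
Fraction as HOCl = 1 / (1 + 0.8913) = 0.5288.
HOCl = 0.5288 × 1.47 ppm = 0.7773 ppm.

0.777 ppm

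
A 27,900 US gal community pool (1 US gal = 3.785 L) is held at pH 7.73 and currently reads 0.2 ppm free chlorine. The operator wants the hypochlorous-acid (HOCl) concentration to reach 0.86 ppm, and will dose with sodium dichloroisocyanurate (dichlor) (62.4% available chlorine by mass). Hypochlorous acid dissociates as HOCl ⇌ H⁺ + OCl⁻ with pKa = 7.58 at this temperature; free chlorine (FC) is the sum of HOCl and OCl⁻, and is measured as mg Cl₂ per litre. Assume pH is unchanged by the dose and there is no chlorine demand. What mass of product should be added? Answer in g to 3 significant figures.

Volume: 27,900 US gal × 3.785 L/gal = 105,602 L.
[OCl⁻]/[HOCl] = 10^(pH − pKa) = 10^(7.73 − 7.58) = 1.413; fraction as HOCl = 1/(1 + 1.413) = 0.4145.
Free chlorine required for 0.86 ppm HOCl: 0.86 / 0.4145 = 2.075 ppm.
FC to add: 2.075 − 0.2 = 1.875 mg/L as Cl₂.
Cl₂ equivalent: 1.875 mg/L × 105,602 L = 198 g.
Product at 62.4% available Cl: 198 / 0.624 = 317.3 g.

317 g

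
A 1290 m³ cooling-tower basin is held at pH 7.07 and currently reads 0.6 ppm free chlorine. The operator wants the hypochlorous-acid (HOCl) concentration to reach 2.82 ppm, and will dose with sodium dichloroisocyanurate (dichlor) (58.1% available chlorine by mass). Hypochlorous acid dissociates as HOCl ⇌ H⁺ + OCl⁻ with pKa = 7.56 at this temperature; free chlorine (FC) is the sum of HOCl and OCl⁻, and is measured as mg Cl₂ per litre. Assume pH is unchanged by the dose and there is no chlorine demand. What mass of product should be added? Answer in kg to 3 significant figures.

6.96 kg

Volume: 1290 m³ = 1,290,000 L.
[OCl⁻]/[HOCl] = 10^(pH − pKa) = 10^(7.07 − 7.56) = 0.3236; fraction as HOCl = 1/(1 + 0.3236) = 0.7555.
Free chlorine required for 2.82 ppm HOCl: 2.82 / 0.7555 = 3.733 ppm.
FC to add: 3.733 − 0.6 = 3.133 mg/L as Cl₂.
Cl₂ equivalent: 3.133 mg/L × 1,290,000 L = 4041 g.
Product at 58.1% available Cl: 4041 / 0.581 = 6955 g.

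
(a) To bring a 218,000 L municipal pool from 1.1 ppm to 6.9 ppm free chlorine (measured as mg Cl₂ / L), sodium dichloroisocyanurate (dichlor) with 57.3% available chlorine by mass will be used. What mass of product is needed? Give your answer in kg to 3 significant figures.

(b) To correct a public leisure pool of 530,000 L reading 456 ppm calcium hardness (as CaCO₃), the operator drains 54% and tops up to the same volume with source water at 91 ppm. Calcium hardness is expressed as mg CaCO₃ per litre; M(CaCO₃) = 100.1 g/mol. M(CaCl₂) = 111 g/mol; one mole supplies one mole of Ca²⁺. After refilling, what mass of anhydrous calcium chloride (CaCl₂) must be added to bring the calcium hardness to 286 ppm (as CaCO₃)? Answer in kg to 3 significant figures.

(a) Chlorine deficit: 6.9 − 1.1 = 5.8 ppm = 5.8 mg/L as Cl₂.
(a) Cl₂ equivalent needed: 5.8 mg/L × 218,000 L = 1,264,000 mg = 1264 g.
(a) Product at 57.3% available chlorine: 1264 / 0.573 = 2207 g.

(b) After draining 54% and refilling: 456 × 0.46 + 91 × 0.54 = 258.9 ppm.
(b) Deficit to target: 286 − 258.9 = 27.1 mg/L.
(b) As CaCO₃: 27.1 mg/L × 530,000 L = 14,360 g; ÷ 100.1 = 143.5 mol Ca²⁺.
(b) Mass: 143.5 × 111 = 15,930 g.

(a) 2.21 kg; (b) 15.9 kg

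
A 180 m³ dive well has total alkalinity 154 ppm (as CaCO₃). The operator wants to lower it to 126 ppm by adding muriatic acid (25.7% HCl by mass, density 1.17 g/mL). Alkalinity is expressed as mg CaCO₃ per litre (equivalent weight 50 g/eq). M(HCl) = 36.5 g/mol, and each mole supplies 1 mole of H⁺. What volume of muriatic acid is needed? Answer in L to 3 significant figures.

Volume: 180 m³ = 180,000 L.
Alkalinity to neutralize: (154 − 126) = 28 mg/L as CaCO₃ × 180,000 L = 5040 g as CaCO₃.
Equivalents of H⁺ required: 5040 ÷ 50 g/eq = 100.8 eq = 100.8 mol HCl.
Mass of HCl: 100.8 × 36.5 = 3679 g.
Mass of 25.7% solution: 3679 / 0.257 = 14,320 g.
Volume: 14,320 g ÷ 1.17 g/mL = 12,240 mL.

12.2 L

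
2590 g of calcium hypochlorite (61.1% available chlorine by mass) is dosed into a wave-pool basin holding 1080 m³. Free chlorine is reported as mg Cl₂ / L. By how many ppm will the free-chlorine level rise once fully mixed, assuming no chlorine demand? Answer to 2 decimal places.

1.47 ppm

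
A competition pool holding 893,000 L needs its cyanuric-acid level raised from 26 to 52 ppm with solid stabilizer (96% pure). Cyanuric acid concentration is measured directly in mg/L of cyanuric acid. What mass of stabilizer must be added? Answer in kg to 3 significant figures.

24.2 kg

CYA to add: (52 − 26) = 26 mg/L × 893,000 L = 23,220 g cyanuric acid.
At 96% purity: 23,220 / 0.96 = 24,190 g product.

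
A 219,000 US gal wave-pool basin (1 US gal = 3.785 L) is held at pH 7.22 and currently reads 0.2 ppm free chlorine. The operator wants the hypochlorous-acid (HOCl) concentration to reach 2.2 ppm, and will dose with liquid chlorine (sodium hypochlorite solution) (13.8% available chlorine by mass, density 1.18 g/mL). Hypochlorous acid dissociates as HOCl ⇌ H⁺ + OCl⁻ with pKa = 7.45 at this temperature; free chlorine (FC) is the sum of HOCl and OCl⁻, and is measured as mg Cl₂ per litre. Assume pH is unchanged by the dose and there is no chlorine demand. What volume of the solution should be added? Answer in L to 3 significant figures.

Volume: 219,000 US gal × 3.785 L/gal = 828,915 L.
[OCl⁻]/[HOCl] = 10^(pH − pKa) = 10^(7.22 − 7.45) = 0.5888; fraction as HOCl = 1/(1 + 0.5888) = 0.6294.
Free chlorine required for 2.2 ppm HOCl: 2.2 / 0.6294 = 3.495 ppm.
FC to add: 3.495 − 0.2 = 3.295 mg/L as Cl₂.
Cl₂ equivalent: 3.295 mg/L × 828,915 L = 2732 g.
Product at 13.8% available Cl: 2732 / 0.138 = 19,790 g.
Volume: 19,790 g ÷ 1.18 g/mL = 16,780 mL.

16.8 L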